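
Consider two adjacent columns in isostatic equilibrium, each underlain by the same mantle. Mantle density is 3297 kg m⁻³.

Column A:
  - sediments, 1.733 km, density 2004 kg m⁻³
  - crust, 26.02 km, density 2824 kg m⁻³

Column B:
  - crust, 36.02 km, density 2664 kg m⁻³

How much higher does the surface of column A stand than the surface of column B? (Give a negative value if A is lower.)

−2.5 km

For any compensation level in the mantle, the mantle terms cancel and isostasy reduces to e = (Σt_A − Σt_B) − (Σ(ρt)_A − Σ(ρt)_B) / ρ_m.
Σt_A = 27.753 km; Σt_B = 36.02 km; Σ(ρt)_A = 76953.412; Σ(ρt)_B = 95957.28 (in km·kg m⁻³).
e = (27.753 − 36.02) − (76953.412 − 95957.28) / 3297 = −2.5 km.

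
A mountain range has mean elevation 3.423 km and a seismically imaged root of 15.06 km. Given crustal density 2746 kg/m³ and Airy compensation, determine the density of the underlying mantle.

3370 kg/m³

Airy balance: ρ_c h = (ρ_m − ρ_c) r → ρ_m = ρ_c (1 + h/r).
ρ_m = 2746 × (1 + 3.423 km/15.06 km) = 3370 kg/m³.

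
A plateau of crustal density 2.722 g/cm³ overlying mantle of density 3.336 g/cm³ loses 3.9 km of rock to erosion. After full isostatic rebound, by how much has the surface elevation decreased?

Rebound u = e ρ_c/ρ_m = 3.9 km × 2.722/3.336 = 3.182 km.
Net surface drop = e − u = 3.9 km − 3.182 km = e (ρ_m − ρ_c)/ρ_m = 0.718 km.

0.718 km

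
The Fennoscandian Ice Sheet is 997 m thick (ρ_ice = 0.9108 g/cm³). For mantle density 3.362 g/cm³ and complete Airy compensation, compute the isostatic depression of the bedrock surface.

270 m

Isostatic balance requires: the ice load ρ_ice t is balanced by mantle displaced below, ρ_m s.
s = t ρ_ice / ρ_m = 997 m × 0.9108/3.362 = 270 m.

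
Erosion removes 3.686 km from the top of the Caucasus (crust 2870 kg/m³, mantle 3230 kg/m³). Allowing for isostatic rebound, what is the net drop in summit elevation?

Rebound u = e ρ_c/ρ_m = 3.686 km × 2870/3230 = 3.275 km.
Net surface drop = e − u = 3.686 km − 3.275 km = e (ρ_m − ρ_c)/ρ_m = 0.411 km.

0.411 km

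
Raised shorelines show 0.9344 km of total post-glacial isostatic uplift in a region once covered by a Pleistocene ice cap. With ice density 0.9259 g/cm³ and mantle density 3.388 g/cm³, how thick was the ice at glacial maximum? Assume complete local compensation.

3.42 km

u = t ρ_ice/ρ_m → t = u ρ_m/ρ_ice = 0.9344 km × 3.388/0.9259 = 3.42 km.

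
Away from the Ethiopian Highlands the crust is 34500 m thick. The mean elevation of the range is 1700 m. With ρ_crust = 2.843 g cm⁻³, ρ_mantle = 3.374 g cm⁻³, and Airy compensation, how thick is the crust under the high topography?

Root depth r = h ρ_c / (ρ_m − ρ_c) = 1700 m × 2.843 / 0.531 = 9102 m.
Total thickness = T + h + r = 34500 m + 1700 m + 9102 m = 45300 m.

45300 m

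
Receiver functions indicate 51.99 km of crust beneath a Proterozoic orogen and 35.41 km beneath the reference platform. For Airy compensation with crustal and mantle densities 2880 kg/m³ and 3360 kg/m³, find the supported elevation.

2.37 km

Excess crust Δ = 51.99 km − 35.41 km = 16.58 km, split between elevation h and root r with h + r = Δ.
Airy balance ρ_c h = (ρ_m − ρ_c) r gives r = h ρ_c/(ρ_m − ρ_c), so h (1 + ρ_c/(ρ_m − ρ_c)) = Δ, i.e. h = Δ (ρ_m − ρ_c)/ρ_m.
h = 16.58 km × 480/3360 = 2.37 km.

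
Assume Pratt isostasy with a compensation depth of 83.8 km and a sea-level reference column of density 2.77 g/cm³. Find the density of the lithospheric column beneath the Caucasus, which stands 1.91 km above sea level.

Pratt balance: ρ_ref D = ρ (D + h).
ρ = ρ_ref D/(D + h) = 2.77 × 83.8 km/(83.8 km + 1.91 km) = 2.71 g/cm³.

2.71 g/cm³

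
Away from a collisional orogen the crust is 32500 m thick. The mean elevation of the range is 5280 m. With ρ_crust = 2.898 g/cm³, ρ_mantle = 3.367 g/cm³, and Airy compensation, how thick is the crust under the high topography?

Root depth r = h ρ_c / (ρ_m − ρ_c) = 5280 m × 2.898 / 0.469 = 32630 m.
Total thickness = T + h + r = 32500 m + 5280 m + 32630 m = 70400 m.

70400 m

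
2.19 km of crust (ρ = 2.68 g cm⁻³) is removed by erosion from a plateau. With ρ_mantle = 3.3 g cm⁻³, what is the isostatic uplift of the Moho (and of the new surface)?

Unloading: uplift u = e ρ_c/ρ_m = 2.19 km × 2.68/3.3 = 1.78 km.

1.78 km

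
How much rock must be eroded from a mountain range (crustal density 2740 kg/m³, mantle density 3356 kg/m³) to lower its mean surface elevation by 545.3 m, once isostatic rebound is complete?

2970 m

Net drop Δ = e − u = e − e ρ_c/ρ_m = e (ρ_m − ρ_c)/ρ_m.
e = Δ ρ_m/(ρ_m − ρ_c) = 545.3 m × 3356/616 = 2970 m.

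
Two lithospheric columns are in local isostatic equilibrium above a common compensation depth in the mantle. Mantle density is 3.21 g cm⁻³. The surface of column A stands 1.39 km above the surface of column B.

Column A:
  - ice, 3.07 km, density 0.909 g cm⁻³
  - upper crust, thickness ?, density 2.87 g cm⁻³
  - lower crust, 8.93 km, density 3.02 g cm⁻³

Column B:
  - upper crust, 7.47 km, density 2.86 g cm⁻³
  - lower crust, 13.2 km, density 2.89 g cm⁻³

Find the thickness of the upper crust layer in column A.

Take the compensation level at the base of the deeper column (depth z_c below the surface of column A) and equate Σ ρ_i t_i down to z_c; mantle fills any gap and the z_c terms cancel.
Column A: 3.07×0.909 + x×2.87 + 8.93×3.02 + (z_c − 12 − x)×3.21
Column B: 1.39×0 + 7.47×2.86 + 13.2×2.89 + (z_c − 1.39 − 20.67)×3.21
The z_c×3.21 term appears on both sides and cancels. Collect the known terms of each column as K = Σ(ρt)_known − 3.21 × (depth of known layers): K_A = 29.75923 − 3.21×12 = −8.76077; K_B = 59.5122 − 3.21×(1.39 + 20.67) = −11.3004.
Balance: K_A − x×(3.21 − 2.87) = K_B, so x = (K_A − K_B)/(3.21 − 2.87) = 2.53963/0.34 = 7.47 km.

7.47 km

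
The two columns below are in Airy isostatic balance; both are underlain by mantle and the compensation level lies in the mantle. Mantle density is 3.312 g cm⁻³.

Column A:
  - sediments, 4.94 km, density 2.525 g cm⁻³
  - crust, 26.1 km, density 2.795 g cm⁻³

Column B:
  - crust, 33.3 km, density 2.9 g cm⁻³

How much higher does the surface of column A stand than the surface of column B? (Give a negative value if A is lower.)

1.11 km

For any compensation level in the mantle, the mantle terms cancel and isostasy reduces to e = (Σt_A − Σt_B) − (Σ(ρt)_A − Σ(ρt)_B) / ρ_m.
Σt_A = 31.04 km; Σt_B = 33.3 km; Σ(ρt)_A = 85.423; Σ(ρt)_B = 96.57 (in km·g cm⁻³).
e = (31.04 − 33.3) − (85.423 − 96.57) / 3.312 = 1.11 km.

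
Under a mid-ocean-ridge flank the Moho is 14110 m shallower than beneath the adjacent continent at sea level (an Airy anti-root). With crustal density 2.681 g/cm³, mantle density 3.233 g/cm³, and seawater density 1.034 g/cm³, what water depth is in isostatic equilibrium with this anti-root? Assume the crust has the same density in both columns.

4730 m

Replacing a thickness d of crust by seawater at the top must be balanced by replacing crust with mantle at the base: d (ρ_c − ρ_w) = a (ρ_m − ρ_c).
d = a (ρ_m − ρ_c)/(ρ_c − ρ_w) = 14110 m × 0.552/1.647 = 4730 m.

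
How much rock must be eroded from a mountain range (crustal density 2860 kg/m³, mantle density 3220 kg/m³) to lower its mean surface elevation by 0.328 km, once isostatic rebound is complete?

2.93 km

Net drop Δ = e − u = e − e ρ_c/ρ_m = e (ρ_m − ρ_c)/ρ_m.
e = Δ ρ_m/(ρ_m − ρ_c) = 0.328 km × 3220/360 = 2.93 km.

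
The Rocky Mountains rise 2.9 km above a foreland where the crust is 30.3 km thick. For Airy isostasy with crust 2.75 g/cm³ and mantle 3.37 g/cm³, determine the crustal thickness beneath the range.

Root depth r = h ρ_c / (ρ_m − ρ_c) = 2.9 km × 2.75 / 0.62 = 12.86 km.
Total thickness = T + h + r = 30.3 km + 2.9 km + 12.86 km = 46.1 km.

46.1 km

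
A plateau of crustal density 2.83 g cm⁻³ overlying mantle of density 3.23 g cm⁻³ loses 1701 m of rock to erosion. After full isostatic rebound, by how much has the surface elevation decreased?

Rebound u = e ρ_c/ρ_m = 1701 m × 2.83/3.23 = 1490 m.
Net surface drop = e − u = 1701 m − 1490 m = e (ρ_m − ρ_c)/ρ_m = 211 m.

211 m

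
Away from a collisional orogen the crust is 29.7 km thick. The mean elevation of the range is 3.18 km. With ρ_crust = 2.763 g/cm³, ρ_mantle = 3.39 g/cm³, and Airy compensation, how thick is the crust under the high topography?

46.9 km

Root depth r = h ρ_c / (ρ_m − ρ_c) = 3.18 km × 2.763 / 0.627 = 14.01 km.
Total thickness = T + h + r = 29.7 km + 3.18 km + 14.01 km = 46.9 km.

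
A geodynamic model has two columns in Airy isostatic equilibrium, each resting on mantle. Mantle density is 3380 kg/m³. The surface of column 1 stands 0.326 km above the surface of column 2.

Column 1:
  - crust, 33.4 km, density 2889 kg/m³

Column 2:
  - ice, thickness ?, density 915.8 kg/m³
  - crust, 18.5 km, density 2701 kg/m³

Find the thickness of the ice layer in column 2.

Take the compensation level at the base of the deeper column (depth z_c below the surface of column 1) and equate Σ ρ_i t_i down to z_c; mantle fills any gap and the z_c terms cancel.
Column 1: 33.4×2889 + (z_c − 33.4)×3380
Column 2: 0.326×0 + x×915.8 + 18.5×2701 + (z_c − 0.326 − 18.5 − x)×3380
The z_c×3380 term appears on both sides and cancels. Collect the known terms of each column as K = Σ(ρt)_known − 3380 × (depth of known layers): K_1 = 96492.6 − 3380×33.4 = −16399.4; K_2 = 49968.5 − 3380×(0.326 + 18.5) = −13663.38.
Balance: K_1 = K_2 − x×(3380 − 915.8), so x = (K_2 − K_1)/(3380 − 915.8) = 2736.02/2464.2 = 1.11 km.

1.11 km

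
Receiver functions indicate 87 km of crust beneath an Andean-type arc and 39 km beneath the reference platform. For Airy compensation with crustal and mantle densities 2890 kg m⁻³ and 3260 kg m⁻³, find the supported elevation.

Excess crust Δ = 87 km − 39 km = 48 km, split between elevation h and root r with h + r = Δ.
Airy balance ρ_c h = (ρ_m − ρ_c) r gives r = h ρ_c/(ρ_m − ρ_c), so h (1 + ρ_c/(ρ_m − ρ_c)) = Δ, i.e. h = Δ (ρ_m − ρ_c)/ρ_m.
h = 48 km × 370/3260 = 5.45 km.

5.45 km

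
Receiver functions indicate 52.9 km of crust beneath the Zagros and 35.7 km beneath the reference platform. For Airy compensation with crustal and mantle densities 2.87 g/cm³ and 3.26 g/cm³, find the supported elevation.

Excess crust Δ = 52.9 km − 35.7 km = 17.2 km, split between elevation h and root r with h + r = Δ.
Airy balance ρ_c h = (ρ_m − ρ_c) r gives r = h ρ_c/(ρ_m − ρ_c), so h (1 + ρ_c/(ρ_m − ρ_c)) = Δ, i.e. h = Δ (ρ_m − ρ_c)/ρ_m.
h = 17.2 km × 0.39/3.26 = 2.06 km.

2.06 km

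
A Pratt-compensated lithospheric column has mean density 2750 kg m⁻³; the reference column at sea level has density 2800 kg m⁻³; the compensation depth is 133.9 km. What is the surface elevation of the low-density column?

ρ_ref D = ρ (D + h) → h = D (ρ_ref − ρ)/ρ.
h = 133.9 km × (2800 − 2750)/2750 = 2.43 km.

2.43 km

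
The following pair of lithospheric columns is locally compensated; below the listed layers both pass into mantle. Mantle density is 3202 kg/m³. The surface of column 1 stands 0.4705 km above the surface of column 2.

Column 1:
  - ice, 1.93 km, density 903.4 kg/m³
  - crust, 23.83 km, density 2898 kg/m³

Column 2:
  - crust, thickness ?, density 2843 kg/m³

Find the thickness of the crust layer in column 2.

28.3 km

Take the compensation level at the base of the deeper column (depth z_c below the surface of column 1) and equate Σ ρ_i t_i down to z_c; mantle fills any gap and the z_c terms cancel.
Column 1: 1.93×903.4 + 23.83×2898 + (z_c − 25.76)×3202
Column 2: 0.4705×0 + x×2843 + (z_c − 0.4705 − 0 − x)×3202
The z_c×3202 term appears on both sides and cancels. Collect the known terms of each column as K = Σ(ρt)_known − 3202 × (depth of known layers): K_1 = 70802.902 − 3202×25.76 = −11680.618; K_2 = 0 − 3202×(0.4705 + 0) = −1506.541.
Balance: K_1 = K_2 − x×(3202 − 2843), so x = (K_2 − K_1)/(3202 − 2843) = 10174.1/359 = 28.3 km.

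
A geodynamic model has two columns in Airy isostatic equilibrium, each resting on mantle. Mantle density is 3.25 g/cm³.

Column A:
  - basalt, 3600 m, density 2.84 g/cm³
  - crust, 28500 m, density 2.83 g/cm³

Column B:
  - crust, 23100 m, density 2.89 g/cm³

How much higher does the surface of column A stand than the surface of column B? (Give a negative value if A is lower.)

For any compensation level in the mantle, the mantle terms cancel and isostasy reduces to e = (Σt_A − Σt_B) − (Σ(ρt)_A − Σ(ρt)_B) / ρ_m.
Σt_A = 32100 m; Σt_B = 23100 m; Σ(ρt)_A = 90879; Σ(ρt)_B = 66759 (in m·g/cm³).
e = (32100 − 23100) − (90879 − 66759) / 3.25 = 1580 m.

1580 m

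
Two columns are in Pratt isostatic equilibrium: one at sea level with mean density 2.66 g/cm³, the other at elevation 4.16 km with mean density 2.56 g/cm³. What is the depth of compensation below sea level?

ρ_ref D = ρ (D + h) → D (ρ_ref − ρ) = ρ h.
D = ρ h/(ρ_ref − ρ) = 2.56 × 4.16 km/(2.66 − 2.56) = 106 km.

106 km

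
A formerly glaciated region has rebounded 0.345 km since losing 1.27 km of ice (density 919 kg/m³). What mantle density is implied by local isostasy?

3380 kg/m³

ρ_m = ρ_ice t / u = 919 × 1.27 km/0.345 km = 3380 kg/m³.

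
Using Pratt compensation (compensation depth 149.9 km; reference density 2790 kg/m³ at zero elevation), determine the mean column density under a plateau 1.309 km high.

Pratt balance: ρ_ref D = ρ (D + h).
ρ = ρ_ref D/(D + h) = 2790 × 149.9 km/(149.9 km + 1.309 km) = 2770 kg/m³.

2770 kg/m³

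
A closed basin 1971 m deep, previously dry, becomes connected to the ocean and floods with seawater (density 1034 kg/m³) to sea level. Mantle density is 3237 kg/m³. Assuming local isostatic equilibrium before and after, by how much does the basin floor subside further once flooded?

925 m

After flooding the water column is d + s deep. Its weight must equal the weight of mantle displaced by the extra subsidence s: (d + s) ρ_w = s ρ_m.
s = d ρ_w / (ρ_m − ρ_w) = 1971 m × 1034/(3237 − 1034) = 925 m.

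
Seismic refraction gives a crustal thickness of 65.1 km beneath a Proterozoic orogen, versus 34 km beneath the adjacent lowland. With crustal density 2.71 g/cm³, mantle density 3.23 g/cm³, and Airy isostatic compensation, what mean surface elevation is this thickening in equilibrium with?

Excess crust Δ = 65.1 km − 34 km = 31.1 km, split between elevation h and root r with h + r = Δ.
Airy balance ρ_c h = (ρ_m − ρ_c) r gives r = h ρ_c/(ρ_m − ρ_c), so h (1 + ρ_c/(ρ_m − ρ_c)) = Δ, i.e. h = Δ (ρ_m − ρ_c)/ρ_m.
h = 31.1 km × 0.52/3.23 = 5.01 km.

5.01 km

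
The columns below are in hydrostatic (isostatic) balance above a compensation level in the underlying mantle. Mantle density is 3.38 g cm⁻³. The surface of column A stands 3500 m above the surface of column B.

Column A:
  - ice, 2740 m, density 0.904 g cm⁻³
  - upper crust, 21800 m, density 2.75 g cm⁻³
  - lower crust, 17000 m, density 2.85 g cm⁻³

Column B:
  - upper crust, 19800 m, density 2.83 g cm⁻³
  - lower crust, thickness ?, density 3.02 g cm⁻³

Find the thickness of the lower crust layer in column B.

18900 m

Take the compensation level at the base of the deeper column (depth z_c below the surface of column A) and equate Σ ρ_i t_i down to z_c; mantle fills any gap and the z_c terms cancel.
Column A: 2740×0.904 + 21800×2.75 + 17000×2.85 + (z_c − 41540)×3.38
Column B: 3500×0 + 19800×2.83 + x×3.02 + (z_c − 3500 − 19800 − x)×3.38
The z_c×3.38 term appears on both sides and cancels. Collect the known terms of each column as K = Σ(ρt)_known − 3.38 × (depth of known layers): K_A = 110876.96 − 3.38×41540 = −29528.24; K_B = 56034 − 3.38×(3500 + 19800) = −22720.
Balance: K_A = K_B − x×(3.38 − 3.02), so x = (K_B − K_A)/(3.38 − 3.02) = 6808.24/0.36 = 18900 m.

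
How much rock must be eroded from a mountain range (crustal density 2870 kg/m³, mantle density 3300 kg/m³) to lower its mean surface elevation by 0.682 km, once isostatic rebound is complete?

Net drop Δ = e − u = e − e ρ_c/ρ_m = e (ρ_m − ρ_c)/ρ_m.
e = Δ ρ_m/(ρ_m − ρ_c) = 0.682 km × 3300/430 = 5.23 km.

5.23 km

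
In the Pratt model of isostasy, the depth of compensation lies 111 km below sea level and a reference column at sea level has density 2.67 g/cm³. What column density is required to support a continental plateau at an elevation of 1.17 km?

Pratt balance: ρ_ref D = ρ (D + h).
ρ = ρ_ref D/(D + h) = 2.67 × 111 km/(111 km + 1.17 km) = 2.64 g/cm³.

2.64 g/cm³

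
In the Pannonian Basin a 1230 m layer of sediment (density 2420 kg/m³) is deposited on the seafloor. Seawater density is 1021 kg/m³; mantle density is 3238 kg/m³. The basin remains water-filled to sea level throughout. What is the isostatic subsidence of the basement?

776 m

Submarine loading: the sediment displaces seawater, and the subsidence is in turn flooded, so s (ρ_m − ρ_w) = t (ρ_sed − ρ_w).
s = 1230 m × (2420 − 1021) / (3238 − 1021) = 776 m.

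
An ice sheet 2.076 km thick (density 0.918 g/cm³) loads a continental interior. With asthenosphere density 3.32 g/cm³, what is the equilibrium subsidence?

By Archimedes' principle applied to the lithosphere: the ice load ρ_ice t is balanced by mantle displaced below, ρ_m s.
s = t ρ_ice / ρ_m = 2.076 km × 0.918/3.32 = 0.574 km.

0.574 km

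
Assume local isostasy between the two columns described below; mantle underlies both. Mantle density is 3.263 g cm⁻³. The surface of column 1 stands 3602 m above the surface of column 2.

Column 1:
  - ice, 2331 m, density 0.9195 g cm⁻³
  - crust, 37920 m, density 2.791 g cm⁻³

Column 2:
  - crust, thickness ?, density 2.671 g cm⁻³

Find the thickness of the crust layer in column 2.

19600 m

Take the compensation level at the base of the deeper column (depth z_c below the surface of column 1) and equate Σ ρ_i t_i down to z_c; mantle fills any gap and the z_c terms cancel.
Column 1: 2331×0.9195 + 37920×2.791 + (z_c − 40251)×3.263
Column 2: 3602×0 + x×2.671 + (z_c − 3602 − 0 − x)×3.263
The z_c×3.263 term appears on both sides and cancels. Collect the known terms of each column as K = Σ(ρt)_known − 3.263 × (depth of known layers): K_1 = 107978.075 − 3.263×40251 = −23360.9385; K_2 = 0 − 3.263×(3602 + 0) = −11753.326.
Balance: K_1 = K_2 − x×(3.263 − 2.671), so x = (K_2 − K_1)/(3.263 − 2.671) = 11607.6/0.592 = 19600 m.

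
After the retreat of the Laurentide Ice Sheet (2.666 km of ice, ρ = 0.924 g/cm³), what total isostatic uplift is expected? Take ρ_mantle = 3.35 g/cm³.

0.735 km

Removing the load lets mantle flow back in; uplift u satisfies ρ_ice t = ρ_m u.
u = t ρ_ice/ρ_m = 2.666 km × 0.924/3.35 = 0.735 km.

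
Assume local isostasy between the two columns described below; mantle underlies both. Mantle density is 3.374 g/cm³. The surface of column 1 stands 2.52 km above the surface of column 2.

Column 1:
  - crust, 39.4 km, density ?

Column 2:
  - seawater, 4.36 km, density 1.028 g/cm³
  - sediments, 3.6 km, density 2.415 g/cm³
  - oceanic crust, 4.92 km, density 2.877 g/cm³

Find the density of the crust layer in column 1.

2.75 g/cm³

Take the compensation level at the base of the deeper column (depth z_c below the surface of column 1) and equate Σ ρ_i t_i down to z_c; mantle fills any gap and the z_c terms cancel.
Column 1: 39.4×ρ + (z_c − 39.4)×3.374
Column 2: 2.52×0 + 4.36×1.028 + 3.6×2.415 + 4.92×2.877 + (z_c − 2.52 − 12.88)×3.374
The z_c×3.374 term appears on both sides and cancels. Collect the known terms of each column as K = Σ(ρt)_known − 3.374 × (depth of known layers): K_1 = 0 − 3.374×39.4 = −132.9356; K_2 = 27.33092 − 3.374×(2.52 + 12.88) = −24.62868.
Balance: K_1 + 39.4×ρ = K_2, so ρ = (K_2 − K_1)/39.4 = 108.307/39.4 = 2.75 g/cm³.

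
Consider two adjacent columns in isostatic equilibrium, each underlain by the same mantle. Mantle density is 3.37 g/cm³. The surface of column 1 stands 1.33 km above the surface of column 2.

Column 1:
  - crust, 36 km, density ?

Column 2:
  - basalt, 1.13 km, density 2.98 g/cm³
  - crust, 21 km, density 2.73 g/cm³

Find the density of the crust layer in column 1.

2.86 g/cm³

Take the compensation level at the base of the deeper column (depth z_c below the surface of column 1) and equate Σ ρ_i t_i down to z_c; mantle fills any gap and the z_c terms cancel.
Column 1: 36×ρ + (z_c − 36)×3.37
Column 2: 1.33×0 + 1.13×2.98 + 21×2.73 + (z_c − 1.33 − 22.13)×3.37
The z_c×3.37 term appears on both sides and cancels. Collect the known terms of each column as K = Σ(ρt)_known − 3.37 × (depth of known layers): K_1 = 0 − 3.37×36 = −121.32; K_2 = 60.6974 − 3.37×(1.33 + 22.13) = −18.3628.
Balance: K_1 + 36×ρ = K_2, so ρ = (K_2 − K_1)/36 = 102.957/36 = 2.86 g/cm³.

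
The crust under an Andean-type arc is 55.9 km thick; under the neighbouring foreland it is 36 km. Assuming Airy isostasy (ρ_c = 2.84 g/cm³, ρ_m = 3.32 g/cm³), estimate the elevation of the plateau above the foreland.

Excess crust Δ = 55.9 km − 36 km = 19.9 km, split between elevation h and root r with h + r = Δ.
Airy balance ρ_c h = (ρ_m − ρ_c) r gives r = h ρ_c/(ρ_m − ρ_c), so h (1 + ρ_c/(ρ_m − ρ_c)) = Δ, i.e. h = Δ (ρ_m − ρ_c)/ρ_m.
h = 19.9 km × 0.48/3.32 = 2.88 km.

2.88 km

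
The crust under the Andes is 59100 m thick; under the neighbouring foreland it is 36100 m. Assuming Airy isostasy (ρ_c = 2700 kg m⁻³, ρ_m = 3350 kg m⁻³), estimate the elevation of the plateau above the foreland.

4460 m

Excess crust Δ = 59100 m − 36100 m = 23000 m, split between elevation h and root r with h + r = Δ.
Airy balance ρ_c h = (ρ_m − ρ_c) r gives r = h ρ_c/(ρ_m − ρ_c), so h (1 + ρ_c/(ρ_m − ρ_c)) = Δ, i.e. h = Δ (ρ_m − ρ_c)/ρ_m.
h = 23000 m × 650/3350 = 4460 m.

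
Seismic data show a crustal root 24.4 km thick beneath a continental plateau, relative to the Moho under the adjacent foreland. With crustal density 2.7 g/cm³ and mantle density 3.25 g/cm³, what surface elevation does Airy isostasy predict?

4.97 km

In Airy isostatic equilibrium: ρ_c h = (ρ_m − ρ_c) r.
h = r (ρ_m − ρ_c) / ρ_c = 24.4 km × (3.25 − 2.7) / 2.7 = 4.97 km.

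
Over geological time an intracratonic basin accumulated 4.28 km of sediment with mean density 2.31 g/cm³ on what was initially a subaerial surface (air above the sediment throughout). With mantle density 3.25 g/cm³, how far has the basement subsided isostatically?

3.04 km

Subaerial load: s = t ρ_sed / ρ_m = 4.28 km × 2.31/3.25 = 3.04 km.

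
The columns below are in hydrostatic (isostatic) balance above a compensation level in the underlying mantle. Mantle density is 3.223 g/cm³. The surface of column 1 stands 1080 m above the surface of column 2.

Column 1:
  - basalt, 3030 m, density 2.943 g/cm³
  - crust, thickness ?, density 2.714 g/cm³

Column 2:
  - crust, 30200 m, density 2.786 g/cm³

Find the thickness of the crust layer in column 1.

Take the compensation level at the base of the deeper column (depth z_c below the surface of column 1) and equate Σ ρ_i t_i down to z_c; mantle fills any gap and the z_c terms cancel.
Column 1: 3030×2.943 + x×2.714 + (z_c − 3030 − x)×3.223
Column 2: 1080×0 + 30200×2.786 + (z_c − 1080 − 30200)×3.223
The z_c×3.223 term appears on both sides and cancels. Collect the known terms of each column as K = Σ(ρt)_known − 3.223 × (depth of known layers): K_1 = 8917.29 − 3.223×3030 = −848.4; K_2 = 84137.2 − 3.223×(1080 + 30200) = −16678.24.
Balance: K_1 − x×(3.223 − 2.714) = K_2, so x = (K_1 − K_2)/(3.223 − 2.714) = 15829.8/0.509 = 31100 m.

31100 m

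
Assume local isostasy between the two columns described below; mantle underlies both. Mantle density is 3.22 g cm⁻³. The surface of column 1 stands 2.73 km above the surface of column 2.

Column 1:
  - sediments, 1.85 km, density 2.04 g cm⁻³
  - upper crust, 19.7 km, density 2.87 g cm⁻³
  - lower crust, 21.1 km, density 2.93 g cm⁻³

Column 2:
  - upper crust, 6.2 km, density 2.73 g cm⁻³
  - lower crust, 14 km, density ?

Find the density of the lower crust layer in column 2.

2.98 g cm⁻³

Take the compensation level at the base of the deeper column (depth z_c below the surface of column 1) and equate Σ ρ_i t_i down to z_c; mantle fills any gap and the z_c terms cancel.
Column 1: 1.85×2.04 + 19.7×2.87 + 21.1×2.93 + (z_c − 42.65)×3.22
Column 2: 2.73×0 + 6.2×2.73 + 14×ρ + (z_c − 2.73 − 20.2)×3.22
The z_c×3.22 term appears on both sides and cancels. Collect the known terms of each column as K = Σ(ρt)_known − 3.22 × (depth of known layers): K_1 = 122.136 − 3.22×42.65 = −15.197; K_2 = 16.926 − 3.22×(2.73 + 20.2) = −56.9086.
Balance: K_1 = K_2 + 14×ρ, so ρ = (K_1 − K_2)/14 = 41.7116/14 = 2.98 g cm⁻³.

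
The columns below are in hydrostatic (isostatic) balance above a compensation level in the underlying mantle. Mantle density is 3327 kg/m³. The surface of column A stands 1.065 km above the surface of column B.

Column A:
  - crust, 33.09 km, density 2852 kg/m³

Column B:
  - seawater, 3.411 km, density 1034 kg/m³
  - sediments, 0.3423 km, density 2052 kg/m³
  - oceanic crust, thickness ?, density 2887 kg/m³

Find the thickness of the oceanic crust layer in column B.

8.9 km

Take the compensation level at the base of the deeper column (depth z_c below the surface of column A) and equate Σ ρ_i t_i down to z_c; mantle fills any gap and the z_c terms cancel.
Column A: 33.09×2852 + (z_c − 33.09)×3327
Column B: 1.065×0 + 3.411×1034 + 0.3423×2052 + x×2887 + (z_c − 1.065 − 3.7533 − x)×3327
The z_c×3327 term appears on both sides and cancels. Collect the known terms of each column as K = Σ(ρt)_known − 3327 × (depth of known layers): K_A = 94372.68 − 3327×33.09 = −15717.75; K_B = 4229.3736 − 3327×(1.065 + 3.7533) = −11801.1105.
Balance: K_A = K_B − x×(3327 − 2887), so x = (K_B − K_A)/(3327 − 2887) = 3916.64/440 = 8.9 km.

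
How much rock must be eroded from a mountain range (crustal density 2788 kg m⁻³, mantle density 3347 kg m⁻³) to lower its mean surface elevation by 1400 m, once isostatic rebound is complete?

Net drop Δ = e − u = e − e ρ_c/ρ_m = e (ρ_m − ρ_c)/ρ_m.
e = Δ ρ_m/(ρ_m − ρ_c) = 1400 m × 3347/559 = 8380 m.

8380 m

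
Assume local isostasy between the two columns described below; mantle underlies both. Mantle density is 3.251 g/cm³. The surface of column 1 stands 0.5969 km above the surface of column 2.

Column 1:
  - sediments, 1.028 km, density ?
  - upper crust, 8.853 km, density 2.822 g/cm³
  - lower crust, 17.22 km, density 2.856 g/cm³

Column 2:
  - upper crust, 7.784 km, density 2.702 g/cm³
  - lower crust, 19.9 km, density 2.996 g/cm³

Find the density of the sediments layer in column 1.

2.58 g/cm³

Take the compensation level at the base of the deeper column (depth z_c below the surface of column 1) and equate Σ ρ_i t_i down to z_c; mantle fills any gap and the z_c terms cancel.
Column 1: 1.028×ρ + 8.853×2.822 + 17.22×2.856 + (z_c − 27.101)×3.251
Column 2: 0.5969×0 + 7.784×2.702 + 19.9×2.996 + (z_c − 0.5969 − 27.684)×3.251
The z_c×3.251 term appears on both sides and cancels. Collect the known terms of each column as K = Σ(ρt)_known − 3.251 × (depth of known layers): K_1 = 74.163486 − 3.251×27.101 = −13.941865; K_2 = 80.652768 − 3.251×(0.5969 + 27.684) = −11.2884379.
Balance: K_1 + 1.028×ρ = K_2, so ρ = (K_2 − K_1)/1.028 = 2.65343/1.028 = 2.58 g/cm³.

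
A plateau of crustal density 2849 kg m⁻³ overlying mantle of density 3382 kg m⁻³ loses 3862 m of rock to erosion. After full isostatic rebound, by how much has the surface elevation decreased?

609 m

Rebound u = e ρ_c/ρ_m = 3862 m × 2849/3382 = 3253 m.
Net surface drop = e − u = 3862 m − 3253 m = e (ρ_m − ρ_c)/ρ_m = 609 m.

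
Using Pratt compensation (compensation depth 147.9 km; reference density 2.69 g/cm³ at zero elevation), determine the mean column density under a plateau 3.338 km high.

Pratt balance: ρ_ref D = ρ (D + h).
ρ = ρ_ref D/(D + h) = 2.69 × 147.9 km/(147.9 km + 3.338 km) = 2.63 g/cm³.

2.63 g/cm³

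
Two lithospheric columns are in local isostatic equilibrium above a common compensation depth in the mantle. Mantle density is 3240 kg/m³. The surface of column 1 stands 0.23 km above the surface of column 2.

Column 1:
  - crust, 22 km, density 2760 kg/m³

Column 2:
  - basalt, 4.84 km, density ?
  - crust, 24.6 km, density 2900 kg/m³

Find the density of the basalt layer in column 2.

2940 kg/m³

Take the compensation level at the base of the deeper column (depth z_c below the surface of column 1) and equate Σ ρ_i t_i down to z_c; mantle fills any gap and the z_c terms cancel.
Column 1: 22×2760 + (z_c − 22)×3240
Column 2: 0.23×0 + 4.84×ρ + 24.6×2900 + (z_c − 0.23 − 29.44)×3240
The z_c×3240 term appears on both sides and cancels. Collect the known terms of each column as K = Σ(ρt)_known − 3240 × (depth of known layers): K_1 = 60720 − 3240×22 = −10560; K_2 = 71340 − 3240×(0.23 + 29.44) = −24790.8.
Balance: K_1 = K_2 + 4.84×ρ, so ρ = (K_1 − K_2)/4.84 = 14230.8/4.84 = 2940 kg/m³.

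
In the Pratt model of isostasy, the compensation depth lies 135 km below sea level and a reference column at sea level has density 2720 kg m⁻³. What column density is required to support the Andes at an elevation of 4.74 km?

Pratt balance: ρ_ref D = ρ (D + h).
ρ = ρ_ref D/(D + h) = 2720 × 135 km/(135 km + 4.74 km) = 2630 kg m⁻³.

2630 kg m⁻³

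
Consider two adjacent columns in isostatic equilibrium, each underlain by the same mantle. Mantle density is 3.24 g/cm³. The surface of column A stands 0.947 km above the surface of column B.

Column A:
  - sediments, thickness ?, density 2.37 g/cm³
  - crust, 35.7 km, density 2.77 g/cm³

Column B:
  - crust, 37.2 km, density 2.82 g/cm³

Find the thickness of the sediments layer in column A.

2.2 km

Take the compensation level at the base of the deeper column (depth z_c below the surface of column A) and equate Σ ρ_i t_i down to z_c; mantle fills any gap and the z_c terms cancel.
Column A: x×2.37 + 35.7×2.77 + (z_c − 35.7 − x)×3.24
Column B: 0.947×0 + 37.2×2.82 + (z_c − 0.947 − 37.2)×3.24
The z_c×3.24 term appears on both sides and cancels. Collect the known terms of each column as K = Σ(ρt)_known − 3.24 × (depth of known layers): K_A = 98.889 − 3.24×35.7 = −16.779; K_B = 104.904 − 3.24×(0.947 + 37.2) = −18.69228.
Balance: K_A − x×(3.24 − 2.37) = K_B, so x = (K_A − K_B)/(3.24 − 2.37) = 1.91328/0.87 = 2.2 km.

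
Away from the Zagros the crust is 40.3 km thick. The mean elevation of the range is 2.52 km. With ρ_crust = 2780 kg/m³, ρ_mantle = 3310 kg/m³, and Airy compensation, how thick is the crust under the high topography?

Root depth r = h ρ_c / (ρ_m − ρ_c) = 2.52 km × 2780 / 530 = 13.22 km.
Total thickness = T + h + r = 40.3 km + 2.52 km + 13.22 km = 56 km.

56 km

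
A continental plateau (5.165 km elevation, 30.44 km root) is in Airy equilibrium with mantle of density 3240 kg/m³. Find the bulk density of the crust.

ρ_c h = (ρ_m − ρ_c) r → ρ_c (h + r) = ρ_m r → ρ_c = ρ_m r / (h + r).
ρ_c = 3240 × 30.44 km / (5.165 km + 30.44 km) = 2770 kg/m³.

2770 kg/m³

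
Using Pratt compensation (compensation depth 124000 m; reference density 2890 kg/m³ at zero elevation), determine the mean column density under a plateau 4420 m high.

2790 kg/m³

Pratt balance: ρ_ref D = ρ (D + h).
ρ = ρ_ref D/(D + h) = 2890 × 124000 m/(124000 m + 4420 m) = 2790 kg/m³.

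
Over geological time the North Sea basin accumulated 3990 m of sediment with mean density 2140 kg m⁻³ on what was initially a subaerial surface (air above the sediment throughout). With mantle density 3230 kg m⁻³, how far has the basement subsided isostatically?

Subaerial load: s = t ρ_sed / ρ_m = 3990 m × 2140/3230 = 2640 m.

2640 m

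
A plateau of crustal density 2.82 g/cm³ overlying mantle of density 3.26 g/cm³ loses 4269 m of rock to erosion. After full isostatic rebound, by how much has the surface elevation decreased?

576 m

Rebound u = e ρ_c/ρ_m = 4269 m × 2.82/3.26 = 3693 m.
Net surface drop = e − u = 4269 m − 3693 m = e (ρ_m − ρ_c)/ρ_m = 576 m.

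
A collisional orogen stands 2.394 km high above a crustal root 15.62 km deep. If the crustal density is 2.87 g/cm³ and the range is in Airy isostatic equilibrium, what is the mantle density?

Airy balance: ρ_c h = (ρ_m − ρ_c) r → ρ_m = ρ_c (1 + h/r).
ρ_m = 2.87 × (1 + 2.394 km/15.62 km) = 3.31 g/cm³.

3.31 g/cm³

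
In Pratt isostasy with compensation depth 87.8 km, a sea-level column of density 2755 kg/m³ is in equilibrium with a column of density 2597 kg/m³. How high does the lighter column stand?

5.34 km

ρ_ref D = ρ (D + h) → h = D (ρ_ref − ρ)/ρ.
h = 87.8 km × (2755 − 2597)/2597 = 5.34 km.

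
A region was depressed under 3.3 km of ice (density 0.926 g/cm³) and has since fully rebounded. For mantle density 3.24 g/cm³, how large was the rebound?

Removing the load lets mantle flow back in; uplift u satisfies ρ_ice t = ρ_m u.
u = t ρ_ice/ρ_m = 3.3 km × 0.926/3.24 = 0.943 km.

0.943 km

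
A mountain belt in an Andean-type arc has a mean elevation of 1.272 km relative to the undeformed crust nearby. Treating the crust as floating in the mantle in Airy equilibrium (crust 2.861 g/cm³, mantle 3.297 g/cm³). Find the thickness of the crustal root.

Equating mass per unit area of the two columns: the weight of the topography is balanced by the buoyancy of the root, ρ_c h = (ρ_m − ρ_c) r.
r = h · ρ_c / (ρ_m − ρ_c) = 1.272 km × 2.861 / (3.297 − 2.861) = 8.35 km.

8.35 km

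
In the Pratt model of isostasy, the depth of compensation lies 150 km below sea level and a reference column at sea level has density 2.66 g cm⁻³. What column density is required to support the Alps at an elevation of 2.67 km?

2.61 g cm⁻³

Pratt balance: ρ_ref D = ρ (D + h).
ρ = ρ_ref D/(D + h) = 2.66 × 150 km/(150 km + 2.67 km) = 2.61 g cm⁻³.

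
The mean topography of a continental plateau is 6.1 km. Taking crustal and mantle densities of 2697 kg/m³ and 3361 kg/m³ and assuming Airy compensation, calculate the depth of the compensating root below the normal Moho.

24.8 km

By Archimedes' principle applied to the lithosphere: the weight of the topography is balanced by the buoyancy of the root, ρ_c h = (ρ_m − ρ_c) r.
r = h · ρ_c / (ρ_m − ρ_c) = 6.1 km × 2697 / (3361 − 2697) = 24.8 km.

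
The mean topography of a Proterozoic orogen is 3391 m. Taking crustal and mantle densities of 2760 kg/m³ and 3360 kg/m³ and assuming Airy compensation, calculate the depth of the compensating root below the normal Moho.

15600 m

Balancing pressure at the compensation depth: the weight of the topography is balanced by the buoyancy of the root, ρ_c h = (ρ_m − ρ_c) r.
r = h · ρ_c / (ρ_m − ρ_c) = 3391 m × 2760 / (3360 − 2760) = 15600 m.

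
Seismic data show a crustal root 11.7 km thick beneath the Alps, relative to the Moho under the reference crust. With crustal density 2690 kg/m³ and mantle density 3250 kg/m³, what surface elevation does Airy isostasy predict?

2.44 km

Isostatic balance requires: ρ_c h = (ρ_m − ρ_c) r.
h = r (ρ_m − ρ_c) / ρ_c = 11.7 km × (3250 − 2690) / 2690 = 2.44 km.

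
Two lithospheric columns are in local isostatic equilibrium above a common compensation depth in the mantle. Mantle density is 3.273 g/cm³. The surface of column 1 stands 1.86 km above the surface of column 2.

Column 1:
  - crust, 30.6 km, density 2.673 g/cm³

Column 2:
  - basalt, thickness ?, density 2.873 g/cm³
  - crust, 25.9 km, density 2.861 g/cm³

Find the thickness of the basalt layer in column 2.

Take the compensation level at the base of the deeper column (depth z_c below the surface of column 1) and equate Σ ρ_i t_i down to z_c; mantle fills any gap and the z_c terms cancel.
Column 1: 30.6×2.673 + (z_c − 30.6)×3.273
Column 2: 1.86×0 + x×2.873 + 25.9×2.861 + (z_c − 1.86 − 25.9 − x)×3.273
The z_c×3.273 term appears on both sides and cancels. Collect the known terms of each column as K = Σ(ρt)_known − 3.273 × (depth of known layers): K_1 = 81.7938 − 3.273×30.6 = −18.36; K_2 = 74.0999 − 3.273×(1.86 + 25.9) = −16.75858.
Balance: K_1 = K_2 − x×(3.273 − 2.873), so x = (K_2 − K_1)/(3.273 − 2.873) = 1.60142/0.4 = 4 km.

4 km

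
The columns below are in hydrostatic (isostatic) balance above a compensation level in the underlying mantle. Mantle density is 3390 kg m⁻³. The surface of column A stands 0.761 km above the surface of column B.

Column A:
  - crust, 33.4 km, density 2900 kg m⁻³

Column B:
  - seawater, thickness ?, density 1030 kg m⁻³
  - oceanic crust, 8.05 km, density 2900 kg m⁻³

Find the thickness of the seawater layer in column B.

4.17 km

Take the compensation level at the base of the deeper column (depth z_c below the surface of column A) and equate Σ ρ_i t_i down to z_c; mantle fills any gap and the z_c terms cancel.
Column A: 33.4×2900 + (z_c − 33.4)×3390
Column B: 0.761×0 + x×1030 + 8.05×2900 + (z_c − 0.761 − 8.05 − x)×3390
The z_c×3390 term appears on both sides and cancels. Collect the known terms of each column as K = Σ(ρt)_known − 3390 × (depth of known layers): K_A = 96860 − 3390×33.4 = −16366; K_B = 23345 − 3390×(0.761 + 8.05) = −6524.29.
Balance: K_A = K_B − x×(3390 − 1030), so x = (K_B − K_A)/(3390 − 1030) = 9841.71/2360 = 4.17 km.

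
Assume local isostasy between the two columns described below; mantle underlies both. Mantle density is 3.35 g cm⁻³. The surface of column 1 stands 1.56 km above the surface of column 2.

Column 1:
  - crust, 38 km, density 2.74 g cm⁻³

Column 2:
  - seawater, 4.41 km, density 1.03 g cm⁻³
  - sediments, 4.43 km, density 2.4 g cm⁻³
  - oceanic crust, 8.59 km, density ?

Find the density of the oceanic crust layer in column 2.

2.94 g cm⁻³

Take the compensation level at the base of the deeper column (depth z_c below the surface of column 1) and equate Σ ρ_i t_i down to z_c; mantle fills any gap and the z_c terms cancel.
Column 1: 38×2.74 + (z_c − 38)×3.35
Column 2: 1.56×0 + 4.41×1.03 + 4.43×2.4 + 8.59×ρ + (z_c − 1.56 − 17.43)×3.35
The z_c×3.35 term appears on both sides and cancels. Collect the known terms of each column as K = Σ(ρt)_known − 3.35 × (depth of known layers): K_1 = 104.12 − 3.35×38 = −23.18; K_2 = 15.1743 − 3.35×(1.56 + 17.43) = −48.4422.
Balance: K_1 = K_2 + 8.59×ρ, so ρ = (K_1 − K_2)/8.59 = 25.2622/8.59 = 2.94 g cm⁻³.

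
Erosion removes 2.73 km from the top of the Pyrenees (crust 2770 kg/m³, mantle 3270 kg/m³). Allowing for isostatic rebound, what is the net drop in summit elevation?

Rebound u = e ρ_c/ρ_m = 2.73 km × 2770/3270 = 2.313 km.
Net surface drop = e − u = 2.73 km − 2.313 km = e (ρ_m − ρ_c)/ρ_m = 0.417 km.

0.417 km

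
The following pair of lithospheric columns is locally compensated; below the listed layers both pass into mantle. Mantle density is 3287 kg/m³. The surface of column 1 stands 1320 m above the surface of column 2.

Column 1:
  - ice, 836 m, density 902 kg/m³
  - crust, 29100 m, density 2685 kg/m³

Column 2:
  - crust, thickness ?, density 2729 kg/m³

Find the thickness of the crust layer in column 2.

Take the compensation level at the base of the deeper column (depth z_c below the surface of column 1) and equate Σ ρ_i t_i down to z_c; mantle fills any gap and the z_c terms cancel.
Column 1: 836×902 + 29100×2685 + (z_c − 29936)×3287
Column 2: 1320×0 + x×2729 + (z_c − 1320 − 0 − x)×3287
The z_c×3287 term appears on both sides and cancels. Collect the known terms of each column as K = Σ(ρt)_known − 3287 × (depth of known layers): K_1 = 78887572 − 3287×29936 = −19512060; K_2 = 0 − 3287×(1320 + 0) = −4338840.
Balance: K_1 = K_2 − x×(3287 − 2729), so x = (K_2 − K_1)/(3287 − 2729) = 15173200/558 = 27200 m.

27200 m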